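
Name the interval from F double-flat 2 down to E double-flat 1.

Descending from Fbb2 to Ebb1 is the same interval as ascending Ebb1 to Fbb2.
E to F spans two letter names (E-F), plus an octave — that makes it a ninth of some quality.
At 13 semitones, Ebb1→Fbb2 falls one short of a major ninth: minor.
(Equivalently, a compound minor second: a minor second plus an octave.)

minor 9th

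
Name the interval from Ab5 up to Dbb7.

A to D spans four letter names (A-B-C-D), plus an octave: an eleventh.
The perfect eleventh is 17 semitones; here we have 16, one semitone narrower: diminished.
(Equivalently, a compound diminished fourth: a diminished fourth plus an octave.)

diminished eleventh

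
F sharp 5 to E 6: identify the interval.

minor seventh

F to E spans seven letter names (F-G-A-B-C-D-E) — that makes it a seventh of some quality.
At 10 semitones, F#5→E6 falls one short of a major seventh: minor.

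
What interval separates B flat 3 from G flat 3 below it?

major third

Descending from Bb3 to Gb3 is the same interval as ascending Gb3 to Bb3.
G to B spans three letter names (G-A-B), so the interval is some kind of third.
Gb3 to Bb3 is 4 semitones, matching the major third exactly, so the quality is major.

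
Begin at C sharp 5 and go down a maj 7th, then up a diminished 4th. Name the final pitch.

G flat 4

C#5 down a major seventh → D4 (11 semitones).
Up a diminished fourth from D4: Gb4 (4 semitones up).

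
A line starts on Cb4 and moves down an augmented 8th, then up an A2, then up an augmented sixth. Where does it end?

B3

An augmented octave down from Cb4 is Cbb3.
Up an augmented second from Cbb3: Db3 (3 semitones up).
Up an augmented sixth from Db3: B3 (10 semitones up).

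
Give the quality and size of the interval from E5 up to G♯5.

major 3rd

E to G spans three letter names (E-F-G), so the interval is some kind of third.
Counting semitones, E5→G#5 is 4, which is the major third.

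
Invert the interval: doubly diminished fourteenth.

First reduce the compound doubly diminished fourteenth to its simple form, a doubly diminished seventh.
The rule of nine gives the new number: 9 − 7 = 2, so a seventh becomes a second.
Quality inverts too: doubly diminished becomes doubly augmented. That makes the inversion a doubly augmented second.

doubly augmented second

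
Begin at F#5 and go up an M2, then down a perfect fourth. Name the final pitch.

F#5 up a major second → G#5 (2 semitones).
G#5 down a perfect fourth → D#5 (5 semitones).

D#5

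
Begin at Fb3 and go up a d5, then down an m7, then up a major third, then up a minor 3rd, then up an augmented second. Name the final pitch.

Bb3

Fb3 up a diminished fifth → Cbb4 (6 semitones).
Down a minor seventh from Cbb4: Dbb3 (10 semitones down).
Dbb3 up a major third → Fb3 (4 semitones).
Fb3 up a minor third → Abb3 (3 semitones).
Abb3 up an augmented second → Bb3 (3 semitones).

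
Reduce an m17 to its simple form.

minor third

Take out 2 octaves (14 from the number): 17 − 14 = 3.
So a minor seventeenth is 2 octaves plus a minor third. The quality is unchanged.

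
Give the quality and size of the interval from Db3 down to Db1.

Descending from Db3 to Db1 is the same interval as ascending Db1 to Db3.
D to D is the same letter name, plus 2 octaves, so the interval is some kind of fifteenth.
The perfect fifteenth spans 24 semitones, and Db1 to Db3 is exactly 24 semitones — so this is a perfect fifteenth.
(Equivalently, a compound perfect octave: a perfect octave plus an octave.)

perfect fifteenth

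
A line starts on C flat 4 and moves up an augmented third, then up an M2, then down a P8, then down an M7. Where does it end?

Cb4 up an augmented third → E4 (5 semitones).
A major second up from E4 is F#4.
Down a perfect octave from F#4: F#3 (12 semitones down).
Down a major seventh from F#3: G2 (11 semitones down).

G 2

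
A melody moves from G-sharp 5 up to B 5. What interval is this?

G to B spans three letter names (G-A-B) — that makes it a third of some quality.
A major third would be 4 semitones, but G#5 to B5 is 3 — one semitone narrower, making it a minor third.

minor third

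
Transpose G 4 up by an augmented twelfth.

D-sharp 6

Counting five letter names plus an octave up from G lands on D.
Moving 20 semitones up from G4 (the size of an augmented twelfth) reaches D#6.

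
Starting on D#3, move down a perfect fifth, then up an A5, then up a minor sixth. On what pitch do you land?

D#3 down a perfect fifth → G#2 (7 semitones).
G#2 up an augmented fifth → D##3 (8 semitones).
D##3 up a minor sixth → B#3 (8 semitones).

B#3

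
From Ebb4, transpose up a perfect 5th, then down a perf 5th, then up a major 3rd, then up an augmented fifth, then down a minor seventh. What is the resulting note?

E4

A perfect fifth up from Ebb4 is Bbb4.
Bbb4 down a perfect fifth → Ebb4 (7 semitones).
Ebb4 up a major third → Gb4 (4 semitones).
Up an augmented fifth from Gb4: D5 (8 semitones up).
D5 down a minor seventh → E4 (10 semitones).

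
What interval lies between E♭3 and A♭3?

E to A spans four letter names (E-F-G-A), so the interval is some kind of fourth.
Counting semitones, Eb3→Ab3 is 5, which is the perfect fourth.

P4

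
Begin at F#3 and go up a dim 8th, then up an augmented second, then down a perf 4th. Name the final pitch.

D#4

Up a diminished octave from F#3: F4 (11 semitones up).
Up an augmented second from F4: G#4 (3 semitones up).
G#4 down a perfect fourth → D#4 (5 semitones).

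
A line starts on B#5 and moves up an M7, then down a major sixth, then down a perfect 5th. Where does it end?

F##5

A major seventh up from B#5 is A##6.
A##6 down a major sixth → C##6 (9 semitones).
A perfect fifth down from C##6 is F##5.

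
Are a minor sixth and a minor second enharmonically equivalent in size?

A minor sixth is 8 semitones but a minor second is 1 semitone — different sizes.

No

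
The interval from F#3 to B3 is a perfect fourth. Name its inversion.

P5

Interval numbers invert to sum to nine: 4 + 5 = 9, so a fourth inverts to a fifth.
The quality also flips — perfect stays perfect — giving a perfect fifth.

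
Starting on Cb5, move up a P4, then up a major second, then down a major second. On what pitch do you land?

Fb5

Up a perfect fourth from Cb5: Fb5 (5 semitones up).
Fb5 up a major second → Gb5 (2 semitones).
Gb5 down a major second → Fb5 (2 semitones).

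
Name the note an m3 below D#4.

B#3

Counting three letter names down from D lands on B.
A minor third spans 3 semitones, so from D#4 the target pitch is B#3.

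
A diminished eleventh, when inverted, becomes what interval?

First reduce the compound diminished eleventh to its simple form, a diminished fourth.
Inverted interval numbers add to nine, so a fourth pairs with a fifth (4 + 5 = 9).
Quality inverts too: diminished becomes augmented. That makes the inversion an augmented fifth.

augmented 5th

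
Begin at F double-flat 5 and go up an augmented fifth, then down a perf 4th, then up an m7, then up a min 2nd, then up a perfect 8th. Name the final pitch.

G double-flat 7

Fbb5 up an augmented fifth → Cb6 (8 semitones).
Down a perfect fourth from Cb6: Gb5 (5 semitones down).
Gb5 up a minor seventh → Fb6 (10 semitones).
Up a minor second from Fb6: Gbb6 (1 semitone up).
A perfect octave up from Gbb6 is Gbb7.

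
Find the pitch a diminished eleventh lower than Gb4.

Counting four letter names plus an octave down from G lands on D.
Moving 16 semitones down from Gb4 (the size of a diminished eleventh) reaches D3.

D3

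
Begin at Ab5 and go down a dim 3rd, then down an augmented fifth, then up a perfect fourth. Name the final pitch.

Down a diminished third from Ab5: F#5 (2 semitones down).
F#5 down an augmented fifth → Bb4 (8 semitones).
A perfect fourth up from Bb4 is Eb5.

Eb5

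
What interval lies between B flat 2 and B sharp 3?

B to B is the same letter name, plus an octave, so the interval is some kind of octave.
A perfect octave would be 12 semitones; Bb2 to B#3 is 14, two semitones wider, so the interval is doubly augmented.

doubly augmented 8th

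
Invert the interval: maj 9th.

minor 7th

First reduce the compound major ninth to its simple form, a major second.
The rule of nine gives the new number: 9 − 2 = 7, so a second becomes a seventh.
And major becomes minor under inversion, so we get a minor seventh.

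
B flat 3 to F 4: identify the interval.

B to F spans five letter names (B-C-D-E-F), so the interval is some kind of fifth.
Counting semitones, Bb3→F4 is 7, which is the perfect fifth.

perfect fifth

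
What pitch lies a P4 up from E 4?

A 4

The fourth takes the letter from E up to A.
A perfect fourth is 5 semitones; 5 semitones up from E4 gives A4.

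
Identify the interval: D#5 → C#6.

minor 7th

D to C spans seven letter names (D-E-F-G-A-B-C): a seventh.
A major seventh would be 11 semitones, but D#5 to C#6 is 10 — one semitone narrower, making it a minor seventh.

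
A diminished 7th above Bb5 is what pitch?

Abb6

Seven letter names up from B: A.
Moving 9 semitones up from Bb5 (the size of a diminished seventh) reaches Abb6.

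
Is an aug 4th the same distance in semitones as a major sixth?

No

An augmented fourth is 6 semitones but a major sixth is 9 semitones — different sizes.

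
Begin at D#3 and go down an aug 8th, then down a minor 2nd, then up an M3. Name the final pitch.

An augmented octave down from D#3 is D2.
A minor second down from D2 is C#2.
C#2 up a major third → E#2 (4 semitones).

E#2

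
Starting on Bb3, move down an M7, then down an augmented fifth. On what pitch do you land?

Bb3 down a major seventh → Cb3 (11 semitones).
An augmented fifth down from Cb3 is Fbb2.

Fbb2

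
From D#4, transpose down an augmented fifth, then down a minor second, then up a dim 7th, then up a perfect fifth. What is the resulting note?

An augmented fifth down from D#4 is G3.
G3 down a minor second → F#3 (1 semitone).
Up a diminished seventh from F#3: Eb4 (9 semitones up).
Eb4 up a perfect fifth → Bb4 (7 semitones).

Bb4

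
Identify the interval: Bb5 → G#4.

Descending from Bb5 to G#4 is the same interval as ascending G#4 to Bb5.
G to B spans three letter names (G-A-B), plus an octave — that makes it a tenth of some quality.
The major tenth is 16 semitones; here we have 14, two semitones narrower: diminished.
(Equivalently, a compound diminished third: a diminished third plus an octave.)

diminished tenth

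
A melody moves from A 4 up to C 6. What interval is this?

m10

A to C spans three letter names (A-B-C), plus an octave, so the interval is some kind of tenth.
A major tenth would be 16 semitones, but A4 to C6 is 15 — one semitone narrower, making it a minor tenth.
(Equivalently, a compound minor third: a minor third plus an octave.)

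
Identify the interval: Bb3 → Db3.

Descending from Bb3 to Db3 is the same interval as ascending Db3 to Bb3.
D to B spans six letter names (D-E-F-G-A-B), so the interval is some kind of sixth.
Db3 to Bb3 is 9 semitones, matching the major sixth exactly, so the quality is major.

major sixth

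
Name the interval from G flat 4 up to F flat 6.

G to F spans seven letter names (G-A-B-C-D-E-F), plus an octave: a fourteenth.
Gb4 to Fb6 is 22 semitones, a half step short of the major fourteenth (23), so this is minor.
(Equivalently, a compound minor seventh: a minor seventh plus an octave.)

minor 14th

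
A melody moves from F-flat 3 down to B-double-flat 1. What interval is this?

Descending from Fb3 to Bbb1 is the same interval as ascending Bbb1 to Fb3.
B to F spans five letter names (B-C-D-E-F), plus an octave — that makes it a twelfth of some quality.
The perfect twelfth spans 19 semitones, and Bbb1 to Fb3 is exactly 19 semitones — so this is a perfect twelfth.
(Equivalently, a compound perfect fifth: a perfect fifth plus an octave.)

perfect 12th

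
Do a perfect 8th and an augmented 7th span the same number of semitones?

A perfect octave = 12 semitones = an augmented seventh; enharmonically equal.

Yes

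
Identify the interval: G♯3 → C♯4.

perfect 4th

G to C spans four letter names (G-A-B-C): a fourth.
Counting semitones, G#3→C#4 is 5, which is the perfect fourth.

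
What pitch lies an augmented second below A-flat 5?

Two letter names down from A: G.
An augmented second spans 3 semitones, so from Ab5 the target pitch is Gbb5.

G-double-flat 5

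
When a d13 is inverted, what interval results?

First reduce the compound diminished thirteenth to its simple form, a diminished sixth.
Interval numbers invert to sum to nine: 6 + 3 = 9, so a sixth inverts to a third.
Quality inverts too: diminished becomes augmented. That makes the inversion an augmented third.

A3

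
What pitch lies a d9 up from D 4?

Counting two letter names plus an octave up from D lands on E.
A diminished ninth is 12 semitones; 12 semitones up from D4 gives Ebb5.

E double-flat 5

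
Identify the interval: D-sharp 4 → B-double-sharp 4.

augmented 6th

D to B spans six letter names (D-E-F-G-A-B): a sixth.
D#4 to B##4 spans 10 semitones — one semitone wider than the major sixth (9) — giving an augmented sixth.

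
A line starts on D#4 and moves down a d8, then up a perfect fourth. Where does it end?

G##3

Down a diminished octave from D#4: D##3 (11 semitones down).
D##3 up a perfect fourth → G##3 (5 semitones).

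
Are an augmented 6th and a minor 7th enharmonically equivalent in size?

Yes

An augmented sixth = 10 semitones = a minor seventh; enharmonically equal.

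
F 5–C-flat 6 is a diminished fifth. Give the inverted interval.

A4

The rule of nine gives the new number: 9 − 5 = 4, so a fifth becomes a fourth.
The quality also flips — diminished becomes augmented — giving an augmented fourth.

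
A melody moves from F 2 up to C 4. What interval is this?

F to C spans five letter names (F-G-A-B-C), plus an octave: a twelfth.
Counting semitones, F2→C4 is 19, which is the perfect twelfth.
(Equivalently, a compound perfect fifth: a perfect fifth plus an octave.)

perfect twelfth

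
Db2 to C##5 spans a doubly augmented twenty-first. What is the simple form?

AA7

Subtracting seven from the interval number removes an octave: 21 − 14 = 7.
That makes a doubly augmented twenty-first a compound doubly augmented seventh — 2 octaves plus a doubly augmented seventh.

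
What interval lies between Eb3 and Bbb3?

d5

E to B spans five letter names (E-F-G-A-B): a fifth.
A perfect fifth would be 7 semitones; Eb3 to Bbb3 is 6, one semitone narrower, so the interval is diminished.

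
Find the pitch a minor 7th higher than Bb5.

The seventh takes the letter from B up to A.
A minor seventh is 10 semitones; 10 semitones up from Bb5 gives Ab6.

Ab6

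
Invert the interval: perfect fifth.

perfect 4th

Interval numbers invert to sum to nine: 5 + 4 = 9, so a fifth inverts to a fourth.
The quality also flips — perfect stays perfect — giving a perfect fourth.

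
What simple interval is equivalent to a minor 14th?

Each octave removed subtracts seven from the number: 14 − 7 = 7.
That makes a minor fourteenth a compound minor seventh — an octave plus a minor seventh.

m7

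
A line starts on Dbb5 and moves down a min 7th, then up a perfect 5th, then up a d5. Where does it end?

Fbb5

Dbb5 down a minor seventh → Ebb4 (10 semitones).
Ebb4 up a perfect fifth → Bbb4 (7 semitones).
Bbb4 up a diminished fifth → Fbb5 (6 semitones).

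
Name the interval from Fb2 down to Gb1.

m7

Descending from Fb2 to Gb1 is the same interval as ascending Gb1 to Fb2.
G to F spans seven letter names (G-A-B-C-D-E-F) — that makes it a seventh of some quality.
At 10 semitones, Gb1→Fb2 falls one short of a major seventh: minor.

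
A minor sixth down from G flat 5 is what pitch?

B flat 4

The sixth takes the letter from G down to B.
A minor sixth spans 8 semitones, so from Gb5 the target pitch is Bb4.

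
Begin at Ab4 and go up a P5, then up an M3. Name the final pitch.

Up a perfect fifth from Ab4: Eb5 (7 semitones up).
A major third up from Eb5 is G5.

G5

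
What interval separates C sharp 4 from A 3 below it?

major third

Descending from C#4 to A3 is the same interval as ascending A3 to C#4.
A to C spans three letter names (A-B-C) — that makes it a third of some quality.
A3 to C#4 is 4 semitones, matching the major third exactly, so the quality is major.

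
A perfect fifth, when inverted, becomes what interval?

perfect 4th

The rule of nine gives the new number: 9 − 5 = 4, so a fifth becomes a fourth.
And perfect stays perfect under inversion, so we get a perfect fourth.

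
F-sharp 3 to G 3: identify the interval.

F to G spans two letter names (F-G): a second.
F#3 to G3 is 1 semitone, a half step short of the major second (2), so this is minor.

minor 2nd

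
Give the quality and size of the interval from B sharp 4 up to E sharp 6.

B to E spans four letter names (B-C-D-E), plus an octave, so the interval is some kind of eleventh.
The perfect eleventh spans 17 semitones, and B#4 to E#6 is exactly 17 semitones — so this is a perfect eleventh.
(Equivalently, a compound perfect fourth: a perfect fourth plus an octave.)

perfect eleventh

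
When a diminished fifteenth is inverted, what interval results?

augmented 1st

First reduce the compound diminished fifteenth to its simple form, a diminished octave.
The rule of nine gives the new number: 9 − 8 = 1, so an octave becomes a unison.
And diminished becomes augmented under inversion, so we get an augmented unison.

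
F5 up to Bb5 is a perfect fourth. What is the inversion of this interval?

Inverted interval numbers add to nine, so a fourth pairs with a fifth (4 + 5 = 9).
The quality also flips — perfect stays perfect — giving a perfect fifth.

perfect fifth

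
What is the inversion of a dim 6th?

Interval numbers invert to sum to nine: 6 + 3 = 9, so a sixth inverts to a third.
Quality inverts too: diminished becomes augmented. That makes the inversion an augmented third.

A3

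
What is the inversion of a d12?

First reduce the compound diminished twelfth to its simple form, a diminished fifth.
Interval numbers invert to sum to nine: 5 + 4 = 9, so a fifth inverts to a fourth.
And diminished becomes augmented under inversion, so we get an augmented fourth.

A4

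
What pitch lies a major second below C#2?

Counting two letter names down from C lands on B.
A major second spans 2 semitones, so from C#2 the target pitch is B1.

B1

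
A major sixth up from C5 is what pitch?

A5

Six letter names up from C: A.
Moving 9 semitones up from C5 (the size of a major sixth) reaches A5.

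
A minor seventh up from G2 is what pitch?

F3

The seventh takes the letter from G up to F.
A minor seventh spans 10 semitones, so from G2 the target pitch is F3.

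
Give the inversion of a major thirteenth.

minor third

First reduce the compound major thirteenth to its simple form, a major sixth.
The rule of nine gives the new number: 9 − 6 = 3, so a sixth becomes a third.
The quality also flips — major becomes minor — giving a minor third.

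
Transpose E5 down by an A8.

Eb4

For an octave the letter name doesn't change: still E, an octave down.
An augmented octave spans 13 semitones, so from E5 the target pitch is Eb4.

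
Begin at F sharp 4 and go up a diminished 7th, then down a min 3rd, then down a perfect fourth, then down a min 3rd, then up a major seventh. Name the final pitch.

D sharp 5

F#4 up a diminished seventh → Eb5 (9 semitones).
Eb5 down a minor third → C5 (3 semitones).
A perfect fourth down from C5 is G4.
A minor third down from G4 is E4.
Up a major seventh from E4: D#5 (11 semitones up).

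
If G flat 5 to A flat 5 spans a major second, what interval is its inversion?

minor 7th

Inverted interval numbers add to nine, so a second pairs with a seventh (2 + 7 = 9).
Quality inverts too: major becomes minor. That makes the inversion a minor seventh.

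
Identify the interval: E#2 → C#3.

minor sixth

E to C spans six letter names (E-F-G-A-B-C) — that makes it a sixth of some quality.
A major sixth would be 9 semitones, but E#2 to C#3 is 8 — one semitone narrower, making it a minor sixth.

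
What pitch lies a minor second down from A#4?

G##4

The second takes the letter from A down to G.
Moving 1 semitone down from A#4 (the size of a minor second) reaches G##4.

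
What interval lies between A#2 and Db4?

A to D spans four letter names (A-B-C-D), plus an octave, so the interval is some kind of eleventh.
A perfect eleventh would be 17 semitones; A#2 to Db4 is 15, two semitones narrower, so the interval is doubly diminished.
(Equivalently, a compound doubly diminished fourth: a doubly diminished fourth plus an octave.)

dd11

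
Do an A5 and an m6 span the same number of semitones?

Yes

An augmented fifth spans 8 semitones, and a minor sixth also spans 8 semitones — they're enharmonic.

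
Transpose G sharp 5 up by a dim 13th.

E flat 7

Six letters up from G (plus an octave) reaches E.
A diminished thirteenth is 19 semitones; 19 semitones up from G#5 gives Eb7.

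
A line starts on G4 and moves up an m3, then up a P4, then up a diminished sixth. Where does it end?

Cbb6

A minor third up from G4 is Bb4.
Up a perfect fourth from Bb4: Eb5 (5 semitones up).
Eb5 up a diminished sixth → Cbb6 (7 semitones).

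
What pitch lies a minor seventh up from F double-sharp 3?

Counting seven letter names up from F lands on E.
A minor seventh is 10 semitones; 10 semitones up from F##3 gives E#4.

E sharp 4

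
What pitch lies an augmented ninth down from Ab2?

Two letters down from A (plus an octave) reaches G.
An augmented ninth spans 15 semitones, so from Ab2 the target pitch is Gbb1.

Gbb1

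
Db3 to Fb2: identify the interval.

Descending from Db3 to Fb2 is the same interval as ascending Fb2 to Db3.
F to D spans six letter names (F-G-A-B-C-D): a sixth.
Fb2 to Db3 is 9 semitones, matching the major sixth exactly, so the quality is major.

major 6th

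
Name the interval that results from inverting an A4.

d5

Interval numbers invert to sum to nine: 4 + 5 = 9, so a fourth inverts to a fifth.
And augmented becomes diminished under inversion, so we get a diminished fifth.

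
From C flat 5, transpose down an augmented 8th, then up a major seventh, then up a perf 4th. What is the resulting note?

Down an augmented octave from Cb5: Cbb4 (13 semitones down).
Up a major seventh from Cbb4: Bbb4 (11 semitones up).
Up a perfect fourth from Bbb4: Ebb5 (5 semitones up).

E double-flat 5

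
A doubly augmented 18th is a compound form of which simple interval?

doubly augmented 4th

Subtracting seven from the interval number removes an octave: 18 − 14 = 4.
That makes a doubly augmented eighteenth a compound doubly augmented fourth — 2 octaves plus a doubly augmented fourth.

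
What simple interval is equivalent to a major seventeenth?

Subtracting seven from the interval number removes an octave: 17 − 14 = 3.
That makes a major seventeenth a compound major third — 2 octaves plus a major third.

major third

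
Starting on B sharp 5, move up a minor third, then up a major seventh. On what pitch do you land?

C double-sharp 7

A minor third up from B#5 is D#6.
A major seventh up from D#6 is C##7.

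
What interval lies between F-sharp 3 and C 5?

diminished twelfth

F to C spans five letter names (F-G-A-B-C), plus an octave, so the interval is some kind of twelfth.
The perfect twelfth is 19 semitones; here we have 18, one semitone narrower: diminished.
(Equivalently, a compound diminished fifth: a diminished fifth plus an octave.)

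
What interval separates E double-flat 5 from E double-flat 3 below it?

perfect fifteenth

Descending from Ebb5 to Ebb3 is the same interval as ascending Ebb3 to Ebb5.
E to E is the same letter name, plus 2 octaves: a fifteenth.
Ebb3 to Ebb5 is 24 semitones, matching the perfect fifteenth exactly, so the quality is perfect.
(Equivalently, a compound perfect octave: a perfect octave plus an octave.)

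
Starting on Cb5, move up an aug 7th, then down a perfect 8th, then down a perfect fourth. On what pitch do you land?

F#4

An augmented seventh up from Cb5 is B5.
A perfect octave down from B5 is B4.
A perfect fourth down from B4 is F#4.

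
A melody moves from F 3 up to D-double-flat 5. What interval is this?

d13

F to D spans six letter names (F-G-A-B-C-D), plus an octave — that makes it a thirteenth of some quality.
A major thirteenth would be 21 semitones; F3 to Dbb5 is 19, two semitones narrower, so the interval is diminished.
(Equivalently, a compound diminished sixth: a diminished sixth plus an octave.)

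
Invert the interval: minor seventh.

Interval numbers invert to sum to nine: 7 + 2 = 9, so a seventh inverts to a second.
And minor becomes major under inversion, so we get a major second.

major 2nd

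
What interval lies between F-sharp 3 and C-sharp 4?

F to C spans five letter names (F-G-A-B-C), so the interval is some kind of fifth.
F#3 to C#4 is 7 semitones, matching the perfect fifth exactly, so the quality is perfect.

perfect fifth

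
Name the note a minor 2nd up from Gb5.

Abb5

Counting two letter names up from G lands on A.
Moving 1 semitone up from Gb5 (the size of a minor second) reaches Abb5.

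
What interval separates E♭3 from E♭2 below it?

Descending from Eb3 to Eb2 is the same interval as ascending Eb2 to Eb3.
E to E is the same letter name, plus an octave: an octave.
Counting semitones, Eb2→Eb3 is 12, which is the perfect octave.

P8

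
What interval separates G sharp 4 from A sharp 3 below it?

Descending from G#4 to A#3 is the same interval as ascending A#3 to G#4.
A to G spans seven letter names (A-B-C-D-E-F-G), so the interval is some kind of seventh.
A#3 to G#4 is 10 semitones, a half step short of the major seventh (11), so this is minor.

minor seventh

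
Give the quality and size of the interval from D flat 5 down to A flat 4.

perfect fourth

Descending from Db5 to Ab4 is the same interval as ascending Ab4 to Db5.
A to D spans four letter names (A-B-C-D): a fourth.
Ab4 to Db5 is 5 semitones, matching the perfect fourth exactly, so the quality is perfect.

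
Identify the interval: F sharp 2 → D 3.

F to D spans six letter names (F-G-A-B-C-D) — that makes it a sixth of some quality.
F#2 to D3 is 8 semitones, a half step short of the major sixth (9), so this is minor.

minor sixth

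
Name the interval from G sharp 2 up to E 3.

minor sixth

G to E spans six letter names (G-A-B-C-D-E): a sixth.
A major sixth would be 9 semitones, but G#2 to E3 is 8 — one semitone narrower, making it a minor sixth.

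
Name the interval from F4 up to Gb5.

minor 9th

F to G spans two letter names (F-G), plus an octave — that makes it a ninth of some quality.
At 13 semitones, F4→Gb5 falls one short of a major ninth: minor.
(Equivalently, a compound minor second: a minor second plus an octave.)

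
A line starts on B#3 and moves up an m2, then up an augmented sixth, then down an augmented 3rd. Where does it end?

Up a minor second from B#3: C#4 (1 semitone up).
An augmented sixth up from C#4 is A##4.
Down an augmented third from A##4: F#4 (5 semitones down).

F#4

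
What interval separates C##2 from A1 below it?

Descending from C##2 to A1 is the same interval as ascending A1 to C##2.
A to C spans three letter names (A-B-C), so the interval is some kind of third.
A1 to C##2 spans 5 semitones — one semitone wider than the major third (4) — giving an augmented third.

augmented third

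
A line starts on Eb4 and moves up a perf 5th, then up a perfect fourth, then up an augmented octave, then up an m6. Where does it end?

A perfect fifth up from Eb4 is Bb4.
Bb4 up a perfect fourth → Eb5 (5 semitones).
An augmented octave up from Eb5 is E6.
A minor sixth up from E6 is C7.

C7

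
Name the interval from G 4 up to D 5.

G to D spans five letter names (G-A-B-C-D) — that makes it a fifth of some quality.
The perfect fifth spans 7 semitones, and G4 to D5 is exactly 7 semitones — so this is a perfect fifth.

perfect 5th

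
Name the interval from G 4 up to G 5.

G to G is the same letter name, plus an octave — that makes it an octave of some quality.
G4 to G5 is 12 semitones, matching the perfect octave exactly, so the quality is perfect.

perfect 8th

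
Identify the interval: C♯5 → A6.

minor 13th

C to A spans six letter names (C-D-E-F-G-A), plus an octave — that makes it a thirteenth of some quality.
At 20 semitones, C#5→A6 falls one short of a major thirteenth: minor.
(Equivalently, a compound minor sixth: a minor sixth plus an octave.)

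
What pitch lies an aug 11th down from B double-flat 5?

F double-flat 4

Four letters down from B (plus an octave) reaches F.
Moving 18 semitones down from Bbb5 (the size of an augmented eleventh) reaches Fbb4.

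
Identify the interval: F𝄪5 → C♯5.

Descending from F##5 to C#5 is the same interval as ascending C#5 to F##5.
C to F spans four letter names (C-D-E-F): a fourth.
A perfect fourth would be 5 semitones; C#5 to F##5 is 6, one semitone wider, so the interval is augmented.

augmented fourth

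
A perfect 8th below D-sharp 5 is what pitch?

D-sharp 4

For an octave the letter name doesn't change: still D, an octave down.
A perfect octave is 12 semitones; 12 semitones down from D#5 gives D#4.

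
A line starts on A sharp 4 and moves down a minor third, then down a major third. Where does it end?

Down a minor third from A#4: F##4 (3 semitones down).
Down a major third from F##4: D#4 (4 semitones down).

D sharp 4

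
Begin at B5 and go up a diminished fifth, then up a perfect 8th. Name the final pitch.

F7

A diminished fifth up from B5 is F6.
A perfect octave up from F6 is F7.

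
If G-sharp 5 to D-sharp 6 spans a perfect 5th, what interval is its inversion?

perfect fourth

Inverted interval numbers add to nine, so a fifth pairs with a fourth (5 + 4 = 9).
The quality also flips — perfect stays perfect — giving a perfect fourth.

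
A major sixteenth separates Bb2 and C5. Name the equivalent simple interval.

Subtracting seven from the interval number removes an octave: 16 − 14 = 2.
That makes a major sixteenth a compound major second — 2 octaves plus a major second.

major 2nd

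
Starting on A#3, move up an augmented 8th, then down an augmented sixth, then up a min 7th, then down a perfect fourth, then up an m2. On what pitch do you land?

An augmented octave up from A#3 is A##4.
An augmented sixth down from A##4 is C#4.
C#4 up a minor seventh → B4 (10 semitones).
B4 down a perfect fourth → F#4 (5 semitones).
Up a minor second from F#4: G4 (1 semitone up).

G4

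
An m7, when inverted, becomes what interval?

The rule of nine gives the new number: 9 − 7 = 2, so a seventh becomes a second.
Quality inverts too: minor becomes major. That makes the inversion a major second.

major 2nd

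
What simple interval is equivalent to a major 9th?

major 2nd

Take out an octave (7 from the number): 9 − 7 = 2.
Quality carries through unchanged, so the simple form is a major second.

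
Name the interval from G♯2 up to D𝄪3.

G to D spans five letter names (G-A-B-C-D): a fifth.
The perfect fifth is 7 semitones; here we have 8, one semitone wider: augmented.

A5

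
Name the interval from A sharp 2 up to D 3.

A to D spans four letter names (A-B-C-D), so the interval is some kind of fourth.
A#2 to D3 spans 4 semitones — one semitone narrower than the perfect fourth (5) — giving a diminished fourth.

d4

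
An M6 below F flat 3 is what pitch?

A double-flat 2

The sixth takes the letter from F down to A.
A major sixth is 9 semitones; 9 semitones down from Fb3 gives Abb2.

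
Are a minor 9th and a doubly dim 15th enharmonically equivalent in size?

No

A minor ninth spans 13 semitones; a doubly diminished fifteenth spans 22 semitones. They differ by 9.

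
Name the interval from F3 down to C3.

perfect 4th

Descending from F3 to C3 is the same interval as ascending C3 to F3.
C to F spans four letter names (C-D-E-F) — that makes it a fourth of some quality.
C3 to F3 is 5 semitones, matching the perfect fourth exactly, so the quality is perfect.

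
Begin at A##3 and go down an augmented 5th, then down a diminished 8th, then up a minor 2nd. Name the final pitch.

E#2

A##3 down an augmented fifth → D#3 (8 semitones).
D#3 down a diminished octave → D##2 (11 semitones).
D##2 up a minor second → E#2 (1 semitone).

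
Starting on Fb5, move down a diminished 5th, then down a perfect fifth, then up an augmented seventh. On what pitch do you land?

Fb5 down a diminished fifth → Bb4 (6 semitones).
A perfect fifth down from Bb4 is Eb4.
Up an augmented seventh from Eb4: D#5 (12 semitones up).

D#5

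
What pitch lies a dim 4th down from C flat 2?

G 1

The fourth takes the letter from C down to G.
Moving 4 semitones down from Cb2 (the size of a diminished fourth) reaches G1.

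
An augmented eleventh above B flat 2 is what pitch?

E 4

The eleventh's letter: B up four letter names plus an octave → E.
An augmented eleventh spans 18 semitones, so from Bb2 the target pitch is E4.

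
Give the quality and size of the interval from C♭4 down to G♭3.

Descending from Cb4 to Gb3 is the same interval as ascending Gb3 to Cb4.
G to C spans four letter names (G-A-B-C), so the interval is some kind of fourth.
Counting semitones, Gb3→Cb4 is 5, which is the perfect fourth.

perfect fourth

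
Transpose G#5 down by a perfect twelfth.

C#4

Five letters down from G (plus an octave) reaches C.
A perfect twelfth spans 19 semitones, so from G#5 the target pitch is C#4.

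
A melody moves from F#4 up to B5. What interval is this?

perfect eleventh

F to B spans four letter names (F-G-A-B), plus an octave — that makes it an eleventh of some quality.
The perfect eleventh spans 17 semitones, and F#4 to B5 is exactly 17 semitones — so this is a perfect eleventh.
(Equivalently, a compound perfect fourth: a perfect fourth plus an octave.)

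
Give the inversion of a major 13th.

minor third

First reduce the compound major thirteenth to its simple form, a major sixth.
Inverted interval numbers add to nine, so a sixth pairs with a third (6 + 3 = 9).
And major becomes minor under inversion, so we get a minor third.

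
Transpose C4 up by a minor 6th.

The sixth takes the letter from C up to A.
A minor sixth spans 8 semitones, so from C4 the target pitch is Ab4.

Ab4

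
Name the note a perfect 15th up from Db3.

A fifteenth keeps the letter name D, two octaves up from D.
Moving 24 semitones up from Db3 (the size of a perfect fifteenth) reaches Db5.

Db5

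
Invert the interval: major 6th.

Interval numbers invert to sum to nine: 6 + 3 = 9, so a sixth inverts to a third.
And major becomes minor under inversion, so we get a minor third.

minor third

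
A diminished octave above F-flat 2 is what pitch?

F-double-flat 3

The letter stays F (same as the start), shifted an octave up.
A diminished octave spans 11 semitones, so from Fb2 the target pitch is Fbb3.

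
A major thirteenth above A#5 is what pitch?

Counting six letter names plus an octave up from A lands on F.
Moving 21 semitones up from A#5 (the size of a major thirteenth) reaches F##7.

F##7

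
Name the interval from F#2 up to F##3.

augmented 8th

F to F is the same letter name, plus an octave: an octave.
A perfect octave would be 12 semitones; F#2 to F##3 is 13, one semitone wider, so the interval is augmented.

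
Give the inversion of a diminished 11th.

augmented 5th

First reduce the compound diminished eleventh to its simple form, a diminished fourth.
Inverted interval numbers add to nine, so a fourth pairs with a fifth (4 + 5 = 9).
The quality also flips — diminished becomes augmented — giving an augmented fifth.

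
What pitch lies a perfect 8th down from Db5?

The letter stays D (same as the start), shifted an octave down.
Moving 12 semitones down from Db5 (the size of a perfect octave) reaches Db4.

Db4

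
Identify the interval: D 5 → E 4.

Descending from D5 to E4 is the same interval as ascending E4 to D5.
E to D spans seven letter names (E-F-G-A-B-C-D): a seventh.
A major seventh would be 11 semitones, but E4 to D5 is 10 — one semitone narrower, making it a minor seventh.

minor seventh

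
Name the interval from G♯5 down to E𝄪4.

diminished tenth

Descending from G#5 to E##4 is the same interval as ascending E##4 to G#5.
E to G spans three letter names (E-F-G), plus an octave, so the interval is some kind of tenth.
E##4 to G#5 spans 14 semitones — two semitones narrower than the major tenth (16) — giving a diminished tenth.
(Equivalently, a compound diminished third: a diminished third plus an octave.)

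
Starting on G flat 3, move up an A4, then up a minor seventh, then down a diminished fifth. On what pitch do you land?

Gb3 up an augmented fourth → C4 (6 semitones).
C4 up a minor seventh → Bb4 (10 semitones).
Bb4 down a diminished fifth → E4 (6 semitones).

E 4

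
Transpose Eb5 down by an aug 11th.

Counting four letter names plus an octave down from E lands on B.
An augmented eleventh is 18 semitones; 18 semitones down from Eb5 gives Bbb3.

Bbb3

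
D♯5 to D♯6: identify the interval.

perfect 8th

D to D is the same letter name, plus an octave: an octave.
The perfect octave spans 12 semitones, and D#5 to D#6 is exactly 12 semitones — so this is a perfect octave.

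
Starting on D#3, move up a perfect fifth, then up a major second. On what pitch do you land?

Up a perfect fifth from D#3: A#3 (7 semitones up).
A#3 up a major second → B#3 (2 semitones).

B#3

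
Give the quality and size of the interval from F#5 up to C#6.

perfect 5th

F to C spans five letter names (F-G-A-B-C), so the interval is some kind of fifth.
The perfect fifth spans 7 semitones, and F#5 to C#6 is exactly 7 semitones — so this is a perfect fifth.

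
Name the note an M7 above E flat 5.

Counting seven letter names up from E lands on D.
A major seventh is 11 semitones; 11 semitones up from Eb5 gives D6.

D 6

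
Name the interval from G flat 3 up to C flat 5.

perfect 11th

G to C spans four letter names (G-A-B-C), plus an octave — that makes it an eleventh of some quality.
The perfect eleventh spans 17 semitones, and Gb3 to Cb5 is exactly 17 semitones — so this is a perfect eleventh.
(Equivalently, a compound perfect fourth: a perfect fourth plus an octave.)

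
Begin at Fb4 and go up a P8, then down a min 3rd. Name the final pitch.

Db5

A perfect octave up from Fb4 is Fb5.
A minor third down from Fb5 is Db5.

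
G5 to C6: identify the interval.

perfect 4th

G to C spans four letter names (G-A-B-C): a fourth.
G5 to C6 is 5 semitones, matching the perfect fourth exactly, so the quality is perfect.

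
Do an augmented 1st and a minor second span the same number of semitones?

Yes

An augmented unison spans 1 semitone, and a minor second also spans 1 semitone — they're enharmonic.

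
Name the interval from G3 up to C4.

P4

G to C spans four letter names (G-A-B-C), so the interval is some kind of fourth.
Counting semitones, G3→C4 is 5, which is the perfect fourth.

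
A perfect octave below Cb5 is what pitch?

The letter stays C (same as the start), shifted an octave down.
A perfect octave is 12 semitones; 12 semitones down from Cb5 gives Cb4.

Cb4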